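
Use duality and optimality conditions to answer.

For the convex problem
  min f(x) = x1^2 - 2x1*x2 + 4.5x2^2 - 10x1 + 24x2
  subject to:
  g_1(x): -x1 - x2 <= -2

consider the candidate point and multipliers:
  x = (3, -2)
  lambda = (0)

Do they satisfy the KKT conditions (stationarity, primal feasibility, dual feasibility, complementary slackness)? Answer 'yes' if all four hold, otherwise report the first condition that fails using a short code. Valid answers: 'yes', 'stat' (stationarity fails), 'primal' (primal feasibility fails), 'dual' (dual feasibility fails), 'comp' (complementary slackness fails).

Gradient of f: grad f(x) = Q x + c = (0, 0)
Constraint values g_i(x) = a_i^T x - b_i:
  g_1((3, -2)) = 1
Stationarity residual: grad f(x) + sum_i lambda_i a_i = (0, 0)
  -> stationarity OK
Primal feasibility (all g_i <= 0): FAILS
Dual feasibility (all lambda_i >= 0): OK
Complementary slackness (lambda_i * g_i(x) = 0 for all i): OK

Verdict: the first failing condition is primal_feasibility -> primal.

primal


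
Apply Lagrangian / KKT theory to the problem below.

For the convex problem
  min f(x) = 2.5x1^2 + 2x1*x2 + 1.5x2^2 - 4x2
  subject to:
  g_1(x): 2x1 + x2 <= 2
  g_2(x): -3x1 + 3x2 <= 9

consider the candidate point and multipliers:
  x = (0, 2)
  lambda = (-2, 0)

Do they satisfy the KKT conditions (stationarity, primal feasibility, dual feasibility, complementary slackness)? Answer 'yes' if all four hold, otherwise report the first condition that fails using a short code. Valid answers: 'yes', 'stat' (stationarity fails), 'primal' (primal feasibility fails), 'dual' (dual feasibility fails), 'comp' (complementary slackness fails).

Gradient of f: grad f(x) = Q x + c = (4, 2)
Constraint values g_i(x) = a_i^T x - b_i:
  g_1((0, 2)) = 0
  g_2((0, 2)) = -3
Stationarity residual: grad f(x) + sum_i lambda_i a_i = (0, 0)
  -> stationarity OK
Primal feasibility (all g_i <= 0): OK
Dual feasibility (all lambda_i >= 0): FAILS
Complementary slackness (lambda_i * g_i(x) = 0 for all i): OK

Verdict: the first failing condition is dual_feasibility -> dual.

dual


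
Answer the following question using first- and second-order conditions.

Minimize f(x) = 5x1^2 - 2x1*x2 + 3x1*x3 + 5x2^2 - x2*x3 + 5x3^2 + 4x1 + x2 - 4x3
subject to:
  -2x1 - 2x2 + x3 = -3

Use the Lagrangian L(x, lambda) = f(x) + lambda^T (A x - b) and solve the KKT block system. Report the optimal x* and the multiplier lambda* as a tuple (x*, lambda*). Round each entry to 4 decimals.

Form the Lagrangian:
  L(x, lambda) = (1/2) x^T Q x + c^T x + lambda^T (A x - b)
Stationarity (grad_x L = 0): Q x + c + A^T lambda = 0.
Primal feasibility: A x = b.

This gives the KKT block system:
  [ Q   A^T ] [ x     ]   [-c ]
  [ A    0  ] [ lambda ] = [ b ]

Solving the linear system:
  x*      = (0.6158, 0.829, -0.1103)
  lambda* = (4.0846)
  f(x*)   = 7.9936

x* = (0.6158, 0.829, -0.1103), lambda* = (4.0846)


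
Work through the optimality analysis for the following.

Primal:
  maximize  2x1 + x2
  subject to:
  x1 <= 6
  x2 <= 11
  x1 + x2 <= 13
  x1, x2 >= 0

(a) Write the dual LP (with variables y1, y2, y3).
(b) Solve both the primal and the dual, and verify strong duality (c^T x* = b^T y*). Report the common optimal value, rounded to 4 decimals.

The standard primal-dual pair for 'max c^T x s.t. A x <= b, x >= 0' is:
  Dual:  min b^T y  s.t.  A^T y >= c,  y >= 0.

So the dual LP is:
  minimize  6y1 + 11y2 + 13y3
  subject to:
    y1 + y3 >= 2
    y2 + y3 >= 1
    y1, y2, y3 >= 0

Solving the primal: x* = (6, 7).
  primal value c^T x* = 19.
Solving the dual: y* = (1, 0, 1).
  dual value b^T y* = 19.
Strong duality: c^T x* = b^T y*. Confirmed.

19


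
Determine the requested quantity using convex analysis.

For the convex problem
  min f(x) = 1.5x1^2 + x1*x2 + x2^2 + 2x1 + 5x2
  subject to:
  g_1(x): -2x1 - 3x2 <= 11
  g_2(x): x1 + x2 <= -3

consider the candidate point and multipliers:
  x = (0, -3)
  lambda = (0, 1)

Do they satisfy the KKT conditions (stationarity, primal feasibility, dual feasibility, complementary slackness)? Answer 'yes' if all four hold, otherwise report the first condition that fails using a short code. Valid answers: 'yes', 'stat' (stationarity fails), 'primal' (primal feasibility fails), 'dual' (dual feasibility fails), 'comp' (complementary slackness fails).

Gradient of f: grad f(x) = Q x + c = (-1, -1)
Constraint values g_i(x) = a_i^T x - b_i:
  g_1((0, -3)) = -2
  g_2((0, -3)) = 0
Stationarity residual: grad f(x) + sum_i lambda_i a_i = (0, 0)
  -> stationarity OK
Primal feasibility (all g_i <= 0): OK
Dual feasibility (all lambda_i >= 0): OK
Complementary slackness (lambda_i * g_i(x) = 0 for all i): OK

Verdict: yes, KKT holds.

yes


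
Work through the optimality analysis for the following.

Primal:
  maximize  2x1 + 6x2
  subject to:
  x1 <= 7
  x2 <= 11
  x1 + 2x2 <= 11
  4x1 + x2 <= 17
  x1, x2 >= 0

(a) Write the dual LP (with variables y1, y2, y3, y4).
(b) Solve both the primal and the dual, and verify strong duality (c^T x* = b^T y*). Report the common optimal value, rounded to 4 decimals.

The standard primal-dual pair for 'max c^T x s.t. A x <= b, x >= 0' is:
  Dual:  min b^T y  s.t.  A^T y >= c,  y >= 0.

So the dual LP is:
  minimize  7y1 + 11y2 + 11y3 + 17y4
  subject to:
    y1 + y3 + 4y4 >= 2
    y2 + 2y3 + y4 >= 6
    y1, y2, y3, y4 >= 0

Solving the primal: x* = (0, 5.5).
  primal value c^T x* = 33.
Solving the dual: y* = (0, 0, 3, 0).
  dual value b^T y* = 33.
Strong duality: c^T x* = b^T y*. Confirmed.

33


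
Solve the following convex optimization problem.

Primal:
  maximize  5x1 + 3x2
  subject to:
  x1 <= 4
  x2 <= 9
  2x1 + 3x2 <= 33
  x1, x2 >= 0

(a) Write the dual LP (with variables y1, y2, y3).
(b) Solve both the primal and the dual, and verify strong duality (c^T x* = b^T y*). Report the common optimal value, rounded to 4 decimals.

The standard primal-dual pair for 'max c^T x s.t. A x <= b, x >= 0' is:
  Dual:  min b^T y  s.t.  A^T y >= c,  y >= 0.

So the dual LP is:
  minimize  4y1 + 9y2 + 33y3
  subject to:
    y1 + 2y3 >= 5
    y2 + 3y3 >= 3
    y1, y2, y3 >= 0

Solving the primal: x* = (4, 8.3333).
  primal value c^T x* = 45.
Solving the dual: y* = (3, 0, 1).
  dual value b^T y* = 45.
Strong duality: c^T x* = b^T y*. Confirmed.

45


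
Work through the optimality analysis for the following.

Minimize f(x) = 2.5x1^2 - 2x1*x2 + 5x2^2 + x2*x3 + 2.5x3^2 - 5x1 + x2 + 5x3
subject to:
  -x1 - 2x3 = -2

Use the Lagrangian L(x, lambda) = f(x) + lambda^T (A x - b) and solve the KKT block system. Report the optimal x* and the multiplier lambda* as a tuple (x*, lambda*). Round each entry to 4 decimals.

Form the Lagrangian:
  L(x, lambda) = (1/2) x^T Q x + c^T x + lambda^T (A x - b)
Stationarity (grad_x L = 0): Q x + c + A^T lambda = 0.
Primal feasibility: A x = b.

This gives the KKT block system:
  [ Q   A^T ] [ x     ]   [-c ]
  [ A    0  ] [ lambda ] = [ b ]

Solving the linear system:
  x*      = (1.6889, 0.2222, 0.1556)
  lambda* = (3)
  f(x*)   = -0.7222

x* = (1.6889, 0.2222, 0.1556), lambda* = (3)


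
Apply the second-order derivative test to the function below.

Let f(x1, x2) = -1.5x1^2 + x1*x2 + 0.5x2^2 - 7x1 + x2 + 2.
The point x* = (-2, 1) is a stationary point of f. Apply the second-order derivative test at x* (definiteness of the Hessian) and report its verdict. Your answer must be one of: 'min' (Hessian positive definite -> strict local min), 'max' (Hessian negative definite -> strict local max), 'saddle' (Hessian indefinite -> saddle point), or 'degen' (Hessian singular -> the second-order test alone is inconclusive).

Compute the Hessian H = grad^2 f:
  H = [[-3, 1], [1, 1]]
Verify stationarity: grad f(x*) = H x* + g = (0, 0).
Eigenvalues of H: -3.2361, 1.2361.
Eigenvalues have mixed signs, so H is indefinite -> x* is a saddle point.

saddle


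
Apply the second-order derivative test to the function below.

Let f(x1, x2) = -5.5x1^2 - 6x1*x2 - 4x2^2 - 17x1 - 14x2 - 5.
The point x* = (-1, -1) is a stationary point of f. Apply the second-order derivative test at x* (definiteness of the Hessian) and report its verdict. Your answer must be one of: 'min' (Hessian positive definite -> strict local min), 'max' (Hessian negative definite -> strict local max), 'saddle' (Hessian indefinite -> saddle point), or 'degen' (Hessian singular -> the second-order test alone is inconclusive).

Compute the Hessian H = grad^2 f:
  H = [[-11, -6], [-6, -8]]
Verify stationarity: grad f(x*) = H x* + g = (0, 0).
Eigenvalues of H: -15.6847, -3.3153.
Both eigenvalues < 0, so H is negative definite -> x* is a strict local max.

max


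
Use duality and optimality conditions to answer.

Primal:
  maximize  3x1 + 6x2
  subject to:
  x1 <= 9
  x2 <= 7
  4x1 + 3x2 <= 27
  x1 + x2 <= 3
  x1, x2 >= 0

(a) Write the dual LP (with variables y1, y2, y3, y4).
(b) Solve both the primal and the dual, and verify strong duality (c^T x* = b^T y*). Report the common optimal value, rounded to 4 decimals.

The standard primal-dual pair for 'max c^T x s.t. A x <= b, x >= 0' is:
  Dual:  min b^T y  s.t.  A^T y >= c,  y >= 0.

So the dual LP is:
  minimize  9y1 + 7y2 + 27y3 + 3y4
  subject to:
    y1 + 4y3 + y4 >= 3
    y2 + 3y3 + y4 >= 6
    y1, y2, y3, y4 >= 0

Solving the primal: x* = (0, 3).
  primal value c^T x* = 18.
Solving the dual: y* = (0, 0, 0, 6).
  dual value b^T y* = 18.
Strong duality: c^T x* = b^T y*. Confirmed.

18


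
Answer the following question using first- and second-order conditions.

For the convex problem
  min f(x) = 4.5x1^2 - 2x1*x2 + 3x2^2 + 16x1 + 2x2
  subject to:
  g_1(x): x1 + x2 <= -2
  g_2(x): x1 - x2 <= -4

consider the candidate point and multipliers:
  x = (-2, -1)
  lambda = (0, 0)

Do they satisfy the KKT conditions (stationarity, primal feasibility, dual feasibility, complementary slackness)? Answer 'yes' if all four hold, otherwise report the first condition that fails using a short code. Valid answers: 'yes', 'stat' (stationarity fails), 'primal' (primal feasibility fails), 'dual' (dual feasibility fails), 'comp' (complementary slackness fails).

Gradient of f: grad f(x) = Q x + c = (0, 0)
Constraint values g_i(x) = a_i^T x - b_i:
  g_1((-2, -1)) = -1
  g_2((-2, -1)) = 3
Stationarity residual: grad f(x) + sum_i lambda_i a_i = (0, 0)
  -> stationarity OK
Primal feasibility (all g_i <= 0): FAILS
Dual feasibility (all lambda_i >= 0): OK
Complementary slackness (lambda_i * g_i(x) = 0 for all i): OK

Verdict: the first failing condition is primal_feasibility -> primal.

primal


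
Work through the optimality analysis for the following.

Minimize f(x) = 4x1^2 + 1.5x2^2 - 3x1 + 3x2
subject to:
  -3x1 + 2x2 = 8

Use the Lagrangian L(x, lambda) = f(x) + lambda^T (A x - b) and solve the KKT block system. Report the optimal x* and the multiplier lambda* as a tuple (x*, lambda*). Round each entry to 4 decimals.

Form the Lagrangian:
  L(x, lambda) = (1/2) x^T Q x + c^T x + lambda^T (A x - b)
Stationarity (grad_x L = 0): Q x + c + A^T lambda = 0.
Primal feasibility: A x = b.

This gives the KKT block system:
  [ Q   A^T ] [ x     ]   [-c ]
  [ A    0  ] [ lambda ] = [ b ]

Solving the linear system:
  x*      = (-1.322, 2.0169)
  lambda* = (-4.5254)
  f(x*)   = 23.1102

x* = (-1.322, 2.0169), lambda* = (-4.5254)


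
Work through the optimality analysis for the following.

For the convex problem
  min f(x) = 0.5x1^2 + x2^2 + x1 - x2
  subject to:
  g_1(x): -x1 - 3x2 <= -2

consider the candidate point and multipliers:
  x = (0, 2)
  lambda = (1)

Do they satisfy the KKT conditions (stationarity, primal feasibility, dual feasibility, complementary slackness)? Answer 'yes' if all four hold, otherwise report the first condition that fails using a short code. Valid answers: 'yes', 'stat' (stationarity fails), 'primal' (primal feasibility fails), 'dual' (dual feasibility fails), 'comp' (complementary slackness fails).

Gradient of f: grad f(x) = Q x + c = (1, 3)
Constraint values g_i(x) = a_i^T x - b_i:
  g_1((0, 2)) = -4
Stationarity residual: grad f(x) + sum_i lambda_i a_i = (0, 0)
  -> stationarity OK
Primal feasibility (all g_i <= 0): OK
Dual feasibility (all lambda_i >= 0): OK
Complementary slackness (lambda_i * g_i(x) = 0 for all i): FAILS

Verdict: the first failing condition is complementary_slackness -> comp.

comp


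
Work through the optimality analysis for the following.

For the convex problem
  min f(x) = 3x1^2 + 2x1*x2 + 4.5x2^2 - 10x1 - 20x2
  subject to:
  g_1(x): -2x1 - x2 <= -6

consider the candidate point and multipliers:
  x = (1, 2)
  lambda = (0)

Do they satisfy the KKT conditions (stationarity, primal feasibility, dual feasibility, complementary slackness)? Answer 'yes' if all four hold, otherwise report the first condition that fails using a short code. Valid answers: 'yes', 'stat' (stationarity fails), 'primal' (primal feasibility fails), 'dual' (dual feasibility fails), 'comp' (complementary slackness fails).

Gradient of f: grad f(x) = Q x + c = (0, 0)
Constraint values g_i(x) = a_i^T x - b_i:
  g_1((1, 2)) = 2
Stationarity residual: grad f(x) + sum_i lambda_i a_i = (0, 0)
  -> stationarity OK
Primal feasibility (all g_i <= 0): FAILS
Dual feasibility (all lambda_i >= 0): OK
Complementary slackness (lambda_i * g_i(x) = 0 for all i): OK

Verdict: the first failing condition is primal_feasibility -> primal.

primal


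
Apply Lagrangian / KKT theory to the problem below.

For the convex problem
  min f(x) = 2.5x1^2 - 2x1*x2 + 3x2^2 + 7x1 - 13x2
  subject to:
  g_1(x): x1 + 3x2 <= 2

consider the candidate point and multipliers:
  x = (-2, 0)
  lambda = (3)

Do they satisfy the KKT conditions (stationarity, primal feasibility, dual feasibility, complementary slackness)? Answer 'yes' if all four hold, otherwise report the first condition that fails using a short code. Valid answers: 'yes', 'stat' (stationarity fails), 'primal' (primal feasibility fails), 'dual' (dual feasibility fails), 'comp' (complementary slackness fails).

Gradient of f: grad f(x) = Q x + c = (-3, -9)
Constraint values g_i(x) = a_i^T x - b_i:
  g_1((-2, 0)) = -4
Stationarity residual: grad f(x) + sum_i lambda_i a_i = (0, 0)
  -> stationarity OK
Primal feasibility (all g_i <= 0): OK
Dual feasibility (all lambda_i >= 0): OK
Complementary slackness (lambda_i * g_i(x) = 0 for all i): FAILS

Verdict: the first failing condition is complementary_slackness -> comp.

comp


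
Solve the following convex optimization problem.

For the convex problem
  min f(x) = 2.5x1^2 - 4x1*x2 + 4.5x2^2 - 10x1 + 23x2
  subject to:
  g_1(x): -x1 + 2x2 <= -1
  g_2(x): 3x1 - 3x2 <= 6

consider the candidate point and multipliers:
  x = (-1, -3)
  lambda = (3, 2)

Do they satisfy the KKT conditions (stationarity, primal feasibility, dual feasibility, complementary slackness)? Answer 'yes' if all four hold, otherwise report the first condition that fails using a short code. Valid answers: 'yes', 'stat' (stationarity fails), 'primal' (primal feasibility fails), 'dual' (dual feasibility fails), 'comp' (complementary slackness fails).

Gradient of f: grad f(x) = Q x + c = (-3, 0)
Constraint values g_i(x) = a_i^T x - b_i:
  g_1((-1, -3)) = -4
  g_2((-1, -3)) = 0
Stationarity residual: grad f(x) + sum_i lambda_i a_i = (0, 0)
  -> stationarity OK
Primal feasibility (all g_i <= 0): OK
Dual feasibility (all lambda_i >= 0): OK
Complementary slackness (lambda_i * g_i(x) = 0 for all i): FAILS

Verdict: the first failing condition is complementary_slackness -> comp.

comp


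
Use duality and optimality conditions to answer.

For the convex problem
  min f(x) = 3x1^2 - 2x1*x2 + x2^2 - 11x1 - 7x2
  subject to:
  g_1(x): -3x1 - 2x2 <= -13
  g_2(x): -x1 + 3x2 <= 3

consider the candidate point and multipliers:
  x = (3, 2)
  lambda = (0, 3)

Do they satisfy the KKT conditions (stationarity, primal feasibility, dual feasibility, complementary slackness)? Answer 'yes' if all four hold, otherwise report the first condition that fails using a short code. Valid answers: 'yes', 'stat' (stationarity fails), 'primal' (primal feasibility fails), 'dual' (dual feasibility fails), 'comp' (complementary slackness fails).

Gradient of f: grad f(x) = Q x + c = (3, -9)
Constraint values g_i(x) = a_i^T x - b_i:
  g_1((3, 2)) = 0
  g_2((3, 2)) = 0
Stationarity residual: grad f(x) + sum_i lambda_i a_i = (0, 0)
  -> stationarity OK
Primal feasibility (all g_i <= 0): OK
Dual feasibility (all lambda_i >= 0): OK
Complementary slackness (lambda_i * g_i(x) = 0 for all i): OK

Verdict: yes, KKT holds.

yes


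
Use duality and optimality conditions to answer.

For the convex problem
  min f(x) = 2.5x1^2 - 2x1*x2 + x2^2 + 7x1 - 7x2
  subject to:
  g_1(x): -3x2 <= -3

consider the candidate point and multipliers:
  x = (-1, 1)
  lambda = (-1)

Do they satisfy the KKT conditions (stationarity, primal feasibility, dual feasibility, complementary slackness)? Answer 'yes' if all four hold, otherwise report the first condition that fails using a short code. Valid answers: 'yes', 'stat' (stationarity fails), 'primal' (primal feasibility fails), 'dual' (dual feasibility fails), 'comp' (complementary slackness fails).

Gradient of f: grad f(x) = Q x + c = (0, -3)
Constraint values g_i(x) = a_i^T x - b_i:
  g_1((-1, 1)) = 0
Stationarity residual: grad f(x) + sum_i lambda_i a_i = (0, 0)
  -> stationarity OK
Primal feasibility (all g_i <= 0): OK
Dual feasibility (all lambda_i >= 0): FAILS
Complementary slackness (lambda_i * g_i(x) = 0 for all i): OK

Verdict: the first failing condition is dual_feasibility -> dual.

dual


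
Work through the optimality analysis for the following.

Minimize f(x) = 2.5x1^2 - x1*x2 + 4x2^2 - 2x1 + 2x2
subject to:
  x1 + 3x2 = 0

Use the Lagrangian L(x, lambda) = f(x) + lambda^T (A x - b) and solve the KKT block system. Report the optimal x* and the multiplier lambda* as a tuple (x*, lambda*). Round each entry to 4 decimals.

Form the Lagrangian:
  L(x, lambda) = (1/2) x^T Q x + c^T x + lambda^T (A x - b)
Stationarity (grad_x L = 0): Q x + c + A^T lambda = 0.
Primal feasibility: A x = b.

This gives the KKT block system:
  [ Q   A^T ] [ x     ]   [-c ]
  [ A    0  ] [ lambda ] = [ b ]

Solving the linear system:
  x*      = (0.4068, -0.1356)
  lambda* = (-0.1695)
  f(x*)   = -0.5424

x* = (0.4068, -0.1356), lambda* = (-0.1695)


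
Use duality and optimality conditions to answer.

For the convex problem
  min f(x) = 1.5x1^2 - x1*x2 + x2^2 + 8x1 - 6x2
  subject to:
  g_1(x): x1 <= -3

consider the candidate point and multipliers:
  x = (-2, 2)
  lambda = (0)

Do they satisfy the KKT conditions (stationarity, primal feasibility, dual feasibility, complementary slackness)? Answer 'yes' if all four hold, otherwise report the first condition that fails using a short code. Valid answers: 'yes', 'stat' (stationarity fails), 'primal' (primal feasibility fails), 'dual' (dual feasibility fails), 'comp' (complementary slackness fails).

Gradient of f: grad f(x) = Q x + c = (0, 0)
Constraint values g_i(x) = a_i^T x - b_i:
  g_1((-2, 2)) = 1
Stationarity residual: grad f(x) + sum_i lambda_i a_i = (0, 0)
  -> stationarity OK
Primal feasibility (all g_i <= 0): FAILS
Dual feasibility (all lambda_i >= 0): OK
Complementary slackness (lambda_i * g_i(x) = 0 for all i): OK

Verdict: the first failing condition is primal_feasibility -> primal.

primal


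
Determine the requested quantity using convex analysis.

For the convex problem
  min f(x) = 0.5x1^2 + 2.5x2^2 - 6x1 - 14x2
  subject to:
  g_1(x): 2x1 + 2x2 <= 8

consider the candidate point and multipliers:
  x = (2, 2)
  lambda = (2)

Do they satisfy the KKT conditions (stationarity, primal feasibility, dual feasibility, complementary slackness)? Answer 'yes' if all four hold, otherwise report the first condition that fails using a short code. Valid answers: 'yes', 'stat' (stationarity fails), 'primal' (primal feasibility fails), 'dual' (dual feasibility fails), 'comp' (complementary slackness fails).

Gradient of f: grad f(x) = Q x + c = (-4, -4)
Constraint values g_i(x) = a_i^T x - b_i:
  g_1((2, 2)) = 0
Stationarity residual: grad f(x) + sum_i lambda_i a_i = (0, 0)
  -> stationarity OK
Primal feasibility (all g_i <= 0): OK
Dual feasibility (all lambda_i >= 0): OK
Complementary slackness (lambda_i * g_i(x) = 0 for all i): OK

Verdict: yes, KKT holds.

yes


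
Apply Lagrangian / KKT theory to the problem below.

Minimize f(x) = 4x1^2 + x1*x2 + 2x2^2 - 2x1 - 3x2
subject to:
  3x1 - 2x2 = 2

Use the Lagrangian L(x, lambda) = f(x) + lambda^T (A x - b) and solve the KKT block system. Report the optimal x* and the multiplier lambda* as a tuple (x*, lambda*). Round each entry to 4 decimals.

Form the Lagrangian:
  L(x, lambda) = (1/2) x^T Q x + c^T x + lambda^T (A x - b)
Stationarity (grad_x L = 0): Q x + c + A^T lambda = 0.
Primal feasibility: A x = b.

This gives the KKT block system:
  [ Q   A^T ] [ x     ]   [-c ]
  [ A    0  ] [ lambda ] = [ b ]

Solving the linear system:
  x*      = (0.675, 0.0125)
  lambda* = (-1.1375)
  f(x*)   = 0.4437

x* = (0.675, 0.0125), lambda* = (-1.1375)


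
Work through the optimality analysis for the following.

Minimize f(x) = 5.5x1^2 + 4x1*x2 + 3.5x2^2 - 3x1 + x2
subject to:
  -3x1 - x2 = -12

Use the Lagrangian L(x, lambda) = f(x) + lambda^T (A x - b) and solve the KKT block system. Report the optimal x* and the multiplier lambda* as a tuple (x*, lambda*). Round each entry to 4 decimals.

Form the Lagrangian:
  L(x, lambda) = (1/2) x^T Q x + c^T x + lambda^T (A x - b)
Stationarity (grad_x L = 0): Q x + c + A^T lambda = 0.
Primal feasibility: A x = b.

This gives the KKT block system:
  [ Q   A^T ] [ x     ]   [-c ]
  [ A    0  ] [ lambda ] = [ b ]

Solving the linear system:
  x*      = (4.2, -0.6)
  lambda* = (13.6)
  f(x*)   = 75

x* = (4.2, -0.6), lambda* = (13.6)


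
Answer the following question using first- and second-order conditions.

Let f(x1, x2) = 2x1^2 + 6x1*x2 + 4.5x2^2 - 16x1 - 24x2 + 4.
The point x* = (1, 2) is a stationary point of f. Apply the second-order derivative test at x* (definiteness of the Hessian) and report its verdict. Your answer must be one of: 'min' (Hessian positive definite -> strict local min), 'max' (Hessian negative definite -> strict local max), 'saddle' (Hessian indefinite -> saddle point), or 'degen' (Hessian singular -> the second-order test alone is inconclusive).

Compute the Hessian H = grad^2 f:
  H = [[4, 6], [6, 9]]
Verify stationarity: grad f(x*) = H x* + g = (0, 0).
Eigenvalues of H: 0, 13.
H has a zero eigenvalue (singular; positive semidefinite but not definite), so H is neither positive definite, negative definite, nor indefinite. The second-order test alone is inconclusive -> degen.
(Indeed, f is constant along the null direction of H through x*, so x* is not a strict local extremum.)

degen


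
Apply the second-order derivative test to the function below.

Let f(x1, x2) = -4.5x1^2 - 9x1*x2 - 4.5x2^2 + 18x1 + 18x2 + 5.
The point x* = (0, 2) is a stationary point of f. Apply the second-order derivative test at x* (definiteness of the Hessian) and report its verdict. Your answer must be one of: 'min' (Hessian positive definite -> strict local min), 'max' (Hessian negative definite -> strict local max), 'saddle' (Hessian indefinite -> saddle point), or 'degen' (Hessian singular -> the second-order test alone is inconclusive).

Compute the Hessian H = grad^2 f:
  H = [[-9, -9], [-9, -9]]
Verify stationarity: grad f(x*) = H x* + g = (0, 0).
Eigenvalues of H: -18, 0.
H has a zero eigenvalue (singular; negative semidefinite but not definite), so H is neither positive definite, negative definite, nor indefinite. The second-order test alone is inconclusive -> degen.
(Indeed, f is constant along the null direction of H through x*, so x* is not a strict local extremum.)

degen


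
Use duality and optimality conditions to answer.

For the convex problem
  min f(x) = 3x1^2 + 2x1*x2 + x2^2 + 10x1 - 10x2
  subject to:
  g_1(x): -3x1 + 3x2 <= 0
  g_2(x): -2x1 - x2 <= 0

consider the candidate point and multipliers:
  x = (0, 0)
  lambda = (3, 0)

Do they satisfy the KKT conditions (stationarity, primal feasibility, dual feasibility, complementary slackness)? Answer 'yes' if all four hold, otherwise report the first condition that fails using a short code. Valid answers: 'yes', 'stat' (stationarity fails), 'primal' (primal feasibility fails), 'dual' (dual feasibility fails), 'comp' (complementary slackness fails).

Gradient of f: grad f(x) = Q x + c = (10, -10)
Constraint values g_i(x) = a_i^T x - b_i:
  g_1((0, 0)) = 0
  g_2((0, 0)) = 0
Stationarity residual: grad f(x) + sum_i lambda_i a_i = (1, -1)
  -> stationarity FAILS
Primal feasibility (all g_i <= 0): OK
Dual feasibility (all lambda_i >= 0): OK
Complementary slackness (lambda_i * g_i(x) = 0 for all i): OK

Verdict: the first failing condition is stationarity -> stat.

stat


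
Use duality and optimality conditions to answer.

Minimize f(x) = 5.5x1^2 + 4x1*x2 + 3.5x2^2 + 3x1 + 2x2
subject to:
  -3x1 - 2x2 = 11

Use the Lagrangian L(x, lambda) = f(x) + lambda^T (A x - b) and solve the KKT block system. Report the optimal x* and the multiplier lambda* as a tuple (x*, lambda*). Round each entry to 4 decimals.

Form the Lagrangian:
  L(x, lambda) = (1/2) x^T Q x + c^T x + lambda^T (A x - b)
Stationarity (grad_x L = 0): Q x + c + A^T lambda = 0.
Primal feasibility: A x = b.

This gives the KKT block system:
  [ Q   A^T ] [ x     ]   [-c ]
  [ A    0  ] [ lambda ] = [ b ]

Solving the linear system:
  x*      = (-2.4237, -1.8644)
  lambda* = (-10.3729)
  f(x*)   = 51.5508

x* = (-2.4237, -1.8644), lambda* = (-10.3729)


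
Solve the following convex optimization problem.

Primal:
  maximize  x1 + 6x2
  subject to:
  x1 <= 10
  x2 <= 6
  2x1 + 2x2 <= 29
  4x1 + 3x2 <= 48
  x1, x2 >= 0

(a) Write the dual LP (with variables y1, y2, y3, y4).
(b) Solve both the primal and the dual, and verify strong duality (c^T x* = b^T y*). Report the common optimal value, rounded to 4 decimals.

The standard primal-dual pair for 'max c^T x s.t. A x <= b, x >= 0' is:
  Dual:  min b^T y  s.t.  A^T y >= c,  y >= 0.

So the dual LP is:
  minimize  10y1 + 6y2 + 29y3 + 48y4
  subject to:
    y1 + 2y3 + 4y4 >= 1
    y2 + 2y3 + 3y4 >= 6
    y1, y2, y3, y4 >= 0

Solving the primal: x* = (7.5, 6).
  primal value c^T x* = 43.5.
Solving the dual: y* = (0, 5.25, 0, 0.25).
  dual value b^T y* = 43.5.
Strong duality: c^T x* = b^T y*. Confirmed.

43.5


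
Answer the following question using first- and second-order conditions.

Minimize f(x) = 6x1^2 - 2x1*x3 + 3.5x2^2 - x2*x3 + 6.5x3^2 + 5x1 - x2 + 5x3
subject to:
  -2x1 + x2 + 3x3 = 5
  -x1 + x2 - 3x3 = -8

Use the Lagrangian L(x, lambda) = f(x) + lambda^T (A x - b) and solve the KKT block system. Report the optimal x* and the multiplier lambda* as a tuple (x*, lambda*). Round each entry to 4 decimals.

Form the Lagrangian:
  L(x, lambda) = (1/2) x^T Q x + c^T x + lambda^T (A x - b)
Stationarity (grad_x L = 0): Q x + c + A^T lambda = 0.
Primal feasibility: A x = b.

This gives the KKT block system:
  [ Q   A^T ] [ x     ]   [-c ]
  [ A    0  ] [ lambda ] = [ b ]

Solving the linear system:
  x*      = (0.5216, -0.7175, 2.2536)
  lambda* = (-1.5237, 9.8)
  f(x*)   = 50.3062

x* = (0.5216, -0.7175, 2.2536), lambda* = (-1.5237, 9.8)


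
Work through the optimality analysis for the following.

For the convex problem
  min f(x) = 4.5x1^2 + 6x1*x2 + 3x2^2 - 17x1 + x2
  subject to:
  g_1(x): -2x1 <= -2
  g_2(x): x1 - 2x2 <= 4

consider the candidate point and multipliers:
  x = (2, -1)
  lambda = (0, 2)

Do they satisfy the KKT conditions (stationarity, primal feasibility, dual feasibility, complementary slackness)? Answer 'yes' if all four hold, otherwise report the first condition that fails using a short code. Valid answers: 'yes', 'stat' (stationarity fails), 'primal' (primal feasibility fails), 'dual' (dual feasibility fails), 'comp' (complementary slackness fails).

Gradient of f: grad f(x) = Q x + c = (-5, 7)
Constraint values g_i(x) = a_i^T x - b_i:
  g_1((2, -1)) = -2
  g_2((2, -1)) = 0
Stationarity residual: grad f(x) + sum_i lambda_i a_i = (-3, 3)
  -> stationarity FAILS
Primal feasibility (all g_i <= 0): OK
Dual feasibility (all lambda_i >= 0): OK
Complementary slackness (lambda_i * g_i(x) = 0 for all i): OK

Verdict: the first failing condition is stationarity -> stat.

stat


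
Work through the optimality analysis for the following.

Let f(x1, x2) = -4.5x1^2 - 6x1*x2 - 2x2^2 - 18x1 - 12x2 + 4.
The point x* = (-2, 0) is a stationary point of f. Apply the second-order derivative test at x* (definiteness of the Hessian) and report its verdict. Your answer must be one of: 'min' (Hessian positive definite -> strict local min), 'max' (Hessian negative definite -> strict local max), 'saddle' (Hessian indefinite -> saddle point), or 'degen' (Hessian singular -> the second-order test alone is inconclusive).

Compute the Hessian H = grad^2 f:
  H = [[-9, -6], [-6, -4]]
Verify stationarity: grad f(x*) = H x* + g = (0, 0).
Eigenvalues of H: -13, 0.
H has a zero eigenvalue (singular; negative semidefinite but not definite), so H is neither positive definite, negative definite, nor indefinite. The second-order test alone is inconclusive -> degen.
(Indeed, f is constant along the null direction of H through x*, so x* is not a strict local extremum.)

degen


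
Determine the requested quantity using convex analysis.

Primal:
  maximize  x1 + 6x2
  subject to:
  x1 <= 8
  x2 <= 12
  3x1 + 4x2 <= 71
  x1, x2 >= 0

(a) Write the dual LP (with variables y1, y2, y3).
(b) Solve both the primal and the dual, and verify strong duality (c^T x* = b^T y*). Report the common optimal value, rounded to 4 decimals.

The standard primal-dual pair for 'max c^T x s.t. A x <= b, x >= 0' is:
  Dual:  min b^T y  s.t.  A^T y >= c,  y >= 0.

So the dual LP is:
  minimize  8y1 + 12y2 + 71y3
  subject to:
    y1 + 3y3 >= 1
    y2 + 4y3 >= 6
    y1, y2, y3 >= 0

Solving the primal: x* = (7.6667, 12).
  primal value c^T x* = 79.6667.
Solving the dual: y* = (0, 4.6667, 0.3333).
  dual value b^T y* = 79.6667.
Strong duality: c^T x* = b^T y*. Confirmed.

79.6667


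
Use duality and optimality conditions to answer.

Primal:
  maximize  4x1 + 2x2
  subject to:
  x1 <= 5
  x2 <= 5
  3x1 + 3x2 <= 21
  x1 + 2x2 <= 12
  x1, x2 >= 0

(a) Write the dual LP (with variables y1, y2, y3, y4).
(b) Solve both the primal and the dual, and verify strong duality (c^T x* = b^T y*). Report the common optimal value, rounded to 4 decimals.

The standard primal-dual pair for 'max c^T x s.t. A x <= b, x >= 0' is:
  Dual:  min b^T y  s.t.  A^T y >= c,  y >= 0.

So the dual LP is:
  minimize  5y1 + 5y2 + 21y3 + 12y4
  subject to:
    y1 + 3y3 + y4 >= 4
    y2 + 3y3 + 2y4 >= 2
    y1, y2, y3, y4 >= 0

Solving the primal: x* = (5, 2).
  primal value c^T x* = 24.
Solving the dual: y* = (2, 0, 0.6667, 0).
  dual value b^T y* = 24.
Strong duality: c^T x* = b^T y*. Confirmed.

24


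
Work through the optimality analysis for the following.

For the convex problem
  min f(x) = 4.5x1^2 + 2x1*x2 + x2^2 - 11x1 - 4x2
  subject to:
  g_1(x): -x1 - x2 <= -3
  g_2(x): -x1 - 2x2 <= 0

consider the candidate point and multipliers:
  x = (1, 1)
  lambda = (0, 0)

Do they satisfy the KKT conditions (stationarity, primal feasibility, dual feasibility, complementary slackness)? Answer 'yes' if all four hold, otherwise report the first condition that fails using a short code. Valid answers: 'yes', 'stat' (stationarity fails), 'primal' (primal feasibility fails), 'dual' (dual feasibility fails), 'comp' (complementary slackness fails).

Gradient of f: grad f(x) = Q x + c = (0, 0)
Constraint values g_i(x) = a_i^T x - b_i:
  g_1((1, 1)) = 1
  g_2((1, 1)) = -3
Stationarity residual: grad f(x) + sum_i lambda_i a_i = (0, 0)
  -> stationarity OK
Primal feasibility (all g_i <= 0): FAILS
Dual feasibility (all lambda_i >= 0): OK
Complementary slackness (lambda_i * g_i(x) = 0 for all i): OK

Verdict: the first failing condition is primal_feasibility -> primal.

primal


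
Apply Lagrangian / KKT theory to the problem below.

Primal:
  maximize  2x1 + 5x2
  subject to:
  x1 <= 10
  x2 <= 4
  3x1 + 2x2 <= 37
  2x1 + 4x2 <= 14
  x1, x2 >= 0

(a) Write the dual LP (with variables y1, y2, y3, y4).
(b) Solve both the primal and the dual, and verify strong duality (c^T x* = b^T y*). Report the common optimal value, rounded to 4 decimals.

The standard primal-dual pair for 'max c^T x s.t. A x <= b, x >= 0' is:
  Dual:  min b^T y  s.t.  A^T y >= c,  y >= 0.

So the dual LP is:
  minimize  10y1 + 4y2 + 37y3 + 14y4
  subject to:
    y1 + 3y3 + 2y4 >= 2
    y2 + 2y3 + 4y4 >= 5
    y1, y2, y3, y4 >= 0

Solving the primal: x* = (0, 3.5).
  primal value c^T x* = 17.5.
Solving the dual: y* = (0, 0, 0, 1.25).
  dual value b^T y* = 17.5.
Strong duality: c^T x* = b^T y*. Confirmed.

17.5


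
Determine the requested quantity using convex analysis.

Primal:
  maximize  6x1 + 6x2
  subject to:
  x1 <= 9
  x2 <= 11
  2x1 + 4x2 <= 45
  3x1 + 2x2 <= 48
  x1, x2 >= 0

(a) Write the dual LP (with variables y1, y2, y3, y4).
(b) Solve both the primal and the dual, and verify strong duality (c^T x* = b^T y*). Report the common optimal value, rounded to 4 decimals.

The standard primal-dual pair for 'max c^T x s.t. A x <= b, x >= 0' is:
  Dual:  min b^T y  s.t.  A^T y >= c,  y >= 0.

So the dual LP is:
  minimize  9y1 + 11y2 + 45y3 + 48y4
  subject to:
    y1 + 2y3 + 3y4 >= 6
    y2 + 4y3 + 2y4 >= 6
    y1, y2, y3, y4 >= 0

Solving the primal: x* = (9, 6.75).
  primal value c^T x* = 94.5.
Solving the dual: y* = (3, 0, 1.5, 0).
  dual value b^T y* = 94.5.
Strong duality: c^T x* = b^T y*. Confirmed.

94.5


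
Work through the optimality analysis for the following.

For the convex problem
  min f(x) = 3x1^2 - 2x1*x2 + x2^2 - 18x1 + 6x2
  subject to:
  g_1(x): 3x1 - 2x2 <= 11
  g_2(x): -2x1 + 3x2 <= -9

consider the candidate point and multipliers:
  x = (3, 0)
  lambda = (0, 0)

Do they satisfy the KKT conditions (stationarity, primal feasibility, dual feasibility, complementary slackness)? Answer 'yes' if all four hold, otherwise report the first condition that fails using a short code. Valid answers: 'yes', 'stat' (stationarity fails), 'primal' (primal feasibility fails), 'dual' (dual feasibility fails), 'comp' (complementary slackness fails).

Gradient of f: grad f(x) = Q x + c = (0, 0)
Constraint values g_i(x) = a_i^T x - b_i:
  g_1((3, 0)) = -2
  g_2((3, 0)) = 3
Stationarity residual: grad f(x) + sum_i lambda_i a_i = (0, 0)
  -> stationarity OK
Primal feasibility (all g_i <= 0): FAILS
Dual feasibility (all lambda_i >= 0): OK
Complementary slackness (lambda_i * g_i(x) = 0 for all i): OK

Verdict: the first failing condition is primal_feasibility -> primal.

primal


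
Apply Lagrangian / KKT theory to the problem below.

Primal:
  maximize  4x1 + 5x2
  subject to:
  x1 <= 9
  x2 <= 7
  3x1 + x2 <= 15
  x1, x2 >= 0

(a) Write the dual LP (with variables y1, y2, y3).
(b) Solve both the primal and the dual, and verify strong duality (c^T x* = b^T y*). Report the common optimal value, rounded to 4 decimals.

The standard primal-dual pair for 'max c^T x s.t. A x <= b, x >= 0' is:
  Dual:  min b^T y  s.t.  A^T y >= c,  y >= 0.

So the dual LP is:
  minimize  9y1 + 7y2 + 15y3
  subject to:
    y1 + 3y3 >= 4
    y2 + y3 >= 5
    y1, y2, y3 >= 0

Solving the primal: x* = (2.6667, 7).
  primal value c^T x* = 45.6667.
Solving the dual: y* = (0, 3.6667, 1.3333).
  dual value b^T y* = 45.6667.
Strong duality: c^T x* = b^T y*. Confirmed.

45.6667


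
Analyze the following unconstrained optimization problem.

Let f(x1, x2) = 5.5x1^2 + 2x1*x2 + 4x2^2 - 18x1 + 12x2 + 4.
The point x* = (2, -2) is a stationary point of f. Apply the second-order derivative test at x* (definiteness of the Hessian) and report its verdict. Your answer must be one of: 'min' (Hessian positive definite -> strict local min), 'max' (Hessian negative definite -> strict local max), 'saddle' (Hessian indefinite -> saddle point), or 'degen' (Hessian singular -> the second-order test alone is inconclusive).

Compute the Hessian H = grad^2 f:
  H = [[11, 2], [2, 8]]
Verify stationarity: grad f(x*) = H x* + g = (0, 0).
Eigenvalues of H: 7, 12.
Both eigenvalues > 0, so H is positive definite -> x* is a strict local min.

min


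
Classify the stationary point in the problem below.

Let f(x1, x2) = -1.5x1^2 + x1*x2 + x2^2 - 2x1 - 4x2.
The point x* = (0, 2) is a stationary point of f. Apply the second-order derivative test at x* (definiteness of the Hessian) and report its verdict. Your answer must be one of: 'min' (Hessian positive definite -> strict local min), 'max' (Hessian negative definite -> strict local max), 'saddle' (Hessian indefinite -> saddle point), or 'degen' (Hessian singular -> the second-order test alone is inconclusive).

Compute the Hessian H = grad^2 f:
  H = [[-3, 1], [1, 2]]
Verify stationarity: grad f(x*) = H x* + g = (0, 0).
Eigenvalues of H: -3.1926, 2.1926.
Eigenvalues have mixed signs, so H is indefinite -> x* is a saddle point.

saddle


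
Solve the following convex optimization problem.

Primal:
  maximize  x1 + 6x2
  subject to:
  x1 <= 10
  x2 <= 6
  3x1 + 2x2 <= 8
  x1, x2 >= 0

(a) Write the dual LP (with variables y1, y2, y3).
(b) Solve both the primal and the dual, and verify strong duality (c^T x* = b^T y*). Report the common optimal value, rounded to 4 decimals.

The standard primal-dual pair for 'max c^T x s.t. A x <= b, x >= 0' is:
  Dual:  min b^T y  s.t.  A^T y >= c,  y >= 0.

So the dual LP is:
  minimize  10y1 + 6y2 + 8y3
  subject to:
    y1 + 3y3 >= 1
    y2 + 2y3 >= 6
    y1, y2, y3 >= 0

Solving the primal: x* = (0, 4).
  primal value c^T x* = 24.
Solving the dual: y* = (0, 0, 3).
  dual value b^T y* = 24.
Strong duality: c^T x* = b^T y*. Confirmed.

24


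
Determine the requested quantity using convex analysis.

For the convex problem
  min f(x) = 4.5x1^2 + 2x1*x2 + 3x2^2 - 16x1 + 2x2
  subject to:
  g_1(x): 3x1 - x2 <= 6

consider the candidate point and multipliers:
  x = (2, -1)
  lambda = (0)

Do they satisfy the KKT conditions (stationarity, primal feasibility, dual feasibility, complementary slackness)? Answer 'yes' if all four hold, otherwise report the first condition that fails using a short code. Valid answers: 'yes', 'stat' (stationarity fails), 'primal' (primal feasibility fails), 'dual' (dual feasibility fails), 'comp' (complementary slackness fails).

Gradient of f: grad f(x) = Q x + c = (0, 0)
Constraint values g_i(x) = a_i^T x - b_i:
  g_1((2, -1)) = 1
Stationarity residual: grad f(x) + sum_i lambda_i a_i = (0, 0)
  -> stationarity OK
Primal feasibility (all g_i <= 0): FAILS
Dual feasibility (all lambda_i >= 0): OK
Complementary slackness (lambda_i * g_i(x) = 0 for all i): OK

Verdict: the first failing condition is primal_feasibility -> primal.

primal


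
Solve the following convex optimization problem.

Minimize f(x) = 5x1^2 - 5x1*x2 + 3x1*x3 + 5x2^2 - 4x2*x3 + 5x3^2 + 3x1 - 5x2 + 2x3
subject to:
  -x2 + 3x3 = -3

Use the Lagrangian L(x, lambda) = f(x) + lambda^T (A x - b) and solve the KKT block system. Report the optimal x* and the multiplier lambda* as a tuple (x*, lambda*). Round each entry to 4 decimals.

Form the Lagrangian:
  L(x, lambda) = (1/2) x^T Q x + c^T x + lambda^T (A x - b)
Stationarity (grad_x L = 0): Q x + c + A^T lambda = 0.
Primal feasibility: A x = b.

This gives the KKT block system:
  [ Q   A^T ] [ x     ]   [-c ]
  [ A    0  ] [ lambda ] = [ b ]

Solving the linear system:
  x*      = (0.2143, 0.5357, -0.8214)
  lambda* = (2.5714)
  f(x*)   = 2.0179

x* = (0.2143, 0.5357, -0.8214), lambda* = (2.5714)


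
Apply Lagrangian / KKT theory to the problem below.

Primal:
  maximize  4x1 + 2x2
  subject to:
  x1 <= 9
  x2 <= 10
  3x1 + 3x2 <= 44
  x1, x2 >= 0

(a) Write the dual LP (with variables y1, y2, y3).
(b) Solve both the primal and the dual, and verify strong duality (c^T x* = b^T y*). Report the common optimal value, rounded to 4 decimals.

The standard primal-dual pair for 'max c^T x s.t. A x <= b, x >= 0' is:
  Dual:  min b^T y  s.t.  A^T y >= c,  y >= 0.

So the dual LP is:
  minimize  9y1 + 10y2 + 44y3
  subject to:
    y1 + 3y3 >= 4
    y2 + 3y3 >= 2
    y1, y2, y3 >= 0

Solving the primal: x* = (9, 5.6667).
  primal value c^T x* = 47.3333.
Solving the dual: y* = (2, 0, 0.6667).
  dual value b^T y* = 47.3333.
Strong duality: c^T x* = b^T y*. Confirmed.

47.3333


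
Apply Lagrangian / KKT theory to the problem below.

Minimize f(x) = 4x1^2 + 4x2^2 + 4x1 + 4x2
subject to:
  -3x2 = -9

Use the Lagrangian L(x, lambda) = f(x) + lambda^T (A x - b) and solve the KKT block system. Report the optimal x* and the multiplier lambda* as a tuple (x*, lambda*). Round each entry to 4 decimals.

Form the Lagrangian:
  L(x, lambda) = (1/2) x^T Q x + c^T x + lambda^T (A x - b)
Stationarity (grad_x L = 0): Q x + c + A^T lambda = 0.
Primal feasibility: A x = b.

This gives the KKT block system:
  [ Q   A^T ] [ x     ]   [-c ]
  [ A    0  ] [ lambda ] = [ b ]

Solving the linear system:
  x*      = (-0.5, 3)
  lambda* = (9.3333)
  f(x*)   = 47

x* = (-0.5, 3), lambda* = (9.3333)
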